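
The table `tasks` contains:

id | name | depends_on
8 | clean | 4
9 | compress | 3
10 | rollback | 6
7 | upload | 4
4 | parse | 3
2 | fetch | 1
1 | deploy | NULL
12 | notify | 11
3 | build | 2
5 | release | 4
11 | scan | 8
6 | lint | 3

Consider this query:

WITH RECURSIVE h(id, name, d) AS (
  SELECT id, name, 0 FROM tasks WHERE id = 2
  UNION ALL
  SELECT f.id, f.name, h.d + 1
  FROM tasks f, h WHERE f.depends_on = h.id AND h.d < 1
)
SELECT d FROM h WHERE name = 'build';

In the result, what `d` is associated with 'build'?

1

Base: id=2 (fetch) at d 0.
Iteration 1: rows with depends_on in {2} -> build (id 3, d 1).
Iteration 2: d < 1 fails for all current rows; recursion stops.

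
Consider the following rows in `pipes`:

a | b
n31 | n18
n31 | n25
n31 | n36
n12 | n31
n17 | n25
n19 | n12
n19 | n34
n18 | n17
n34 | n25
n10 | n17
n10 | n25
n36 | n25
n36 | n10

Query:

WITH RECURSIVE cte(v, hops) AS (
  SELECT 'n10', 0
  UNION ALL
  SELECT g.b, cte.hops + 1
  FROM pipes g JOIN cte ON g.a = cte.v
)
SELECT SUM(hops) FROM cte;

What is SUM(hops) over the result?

4

Base: (n10, hops=0).
Iteration 1: edges from {n10} -> (n17, hops=1), (n25, hops=1).
Iteration 2: edges from {n17,n25} -> (n25, hops=2).
Iteration 3: no outgoing edges from {n25}; recursion stops.
SUM(hops) = 0 + 1 + 1 + 2 = 4.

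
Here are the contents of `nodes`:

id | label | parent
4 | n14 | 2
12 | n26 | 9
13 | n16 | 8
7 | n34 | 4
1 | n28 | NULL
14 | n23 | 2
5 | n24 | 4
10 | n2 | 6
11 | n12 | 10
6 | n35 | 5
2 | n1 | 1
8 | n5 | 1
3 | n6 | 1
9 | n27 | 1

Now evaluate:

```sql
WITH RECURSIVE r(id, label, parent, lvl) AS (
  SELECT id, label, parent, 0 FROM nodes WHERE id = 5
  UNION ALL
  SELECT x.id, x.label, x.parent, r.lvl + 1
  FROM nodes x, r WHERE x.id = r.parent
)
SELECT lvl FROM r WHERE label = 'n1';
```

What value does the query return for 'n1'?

Base: id=5 (n24), parent=4, lvl 0.
Iteration 1: join on id=4 -> n14 (id 4, parent=2, lvl 1).
Iteration 2: join on id=2 -> n1 (id 2, parent=1, lvl 2).
Iteration 3: join on id=1 -> n28 (id 1, parent=NULL, lvl 3).
Iteration 4: parent is NULL; no match; recursion stops.

2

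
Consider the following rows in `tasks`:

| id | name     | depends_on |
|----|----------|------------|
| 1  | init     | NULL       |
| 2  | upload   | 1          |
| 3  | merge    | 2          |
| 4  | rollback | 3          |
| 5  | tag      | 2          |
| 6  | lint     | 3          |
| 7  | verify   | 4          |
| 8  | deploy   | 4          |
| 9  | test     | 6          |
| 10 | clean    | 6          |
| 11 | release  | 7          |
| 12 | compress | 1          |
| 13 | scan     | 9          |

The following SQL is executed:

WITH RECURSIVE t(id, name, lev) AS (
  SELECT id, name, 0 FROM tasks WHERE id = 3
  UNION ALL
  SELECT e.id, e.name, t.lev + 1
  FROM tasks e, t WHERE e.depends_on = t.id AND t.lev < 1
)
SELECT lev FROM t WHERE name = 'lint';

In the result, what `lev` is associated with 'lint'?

1

Base: id=3 (merge) at lev 0.
Iteration 1: rows with depends_on in {3} -> rollback (id 4, lev 1), lint (id 6, lev 1).
Iteration 2: lev < 1 fails for all current rows; recursion stops.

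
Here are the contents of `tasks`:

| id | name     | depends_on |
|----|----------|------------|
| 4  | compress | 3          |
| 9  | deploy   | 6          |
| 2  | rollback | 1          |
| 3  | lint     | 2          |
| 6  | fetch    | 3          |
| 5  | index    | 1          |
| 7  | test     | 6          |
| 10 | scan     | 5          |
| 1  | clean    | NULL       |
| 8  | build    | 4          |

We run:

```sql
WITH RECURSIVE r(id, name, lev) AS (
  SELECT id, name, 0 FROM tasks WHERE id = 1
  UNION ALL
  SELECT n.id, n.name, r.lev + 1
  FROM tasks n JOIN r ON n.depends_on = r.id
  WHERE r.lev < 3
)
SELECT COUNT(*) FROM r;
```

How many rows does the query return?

7

Base: id=1 (clean) at lev 0.
Iteration 1: rows with depends_on in {1} -> rollback (id 2, lev 1), index (id 5, lev 1).
Iteration 2: rows with depends_on in {2,5} -> lint (id 3, lev 2), scan (id 10, lev 2).
Iteration 3: rows with depends_on in {3,10} -> compress (id 4, lev 3), fetch (id 6, lev 3).
Iteration 4: lev < 3 fails for all current rows; recursion stops.
Total rows emitted: 7.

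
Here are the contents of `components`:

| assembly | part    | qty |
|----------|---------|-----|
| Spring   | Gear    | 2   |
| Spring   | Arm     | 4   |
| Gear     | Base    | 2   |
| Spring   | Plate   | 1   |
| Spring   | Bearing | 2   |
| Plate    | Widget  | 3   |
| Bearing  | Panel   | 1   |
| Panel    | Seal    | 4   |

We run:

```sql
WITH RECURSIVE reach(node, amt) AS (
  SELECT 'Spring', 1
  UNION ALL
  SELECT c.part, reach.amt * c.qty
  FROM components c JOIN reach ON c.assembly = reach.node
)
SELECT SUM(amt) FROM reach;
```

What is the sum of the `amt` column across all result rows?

27

Base: (Spring, amt=1).
Iteration 1: components of {Spring} -> Arm = 1*4 = 4, Bearing = 1*2 = 2, Gear = 1*2 = 2, Plate = 1*1 = 1.
Iteration 2: components of {Arm,Bearing,Gear,Plate} -> Base = 2*2 = 4, Panel = 2*1 = 2, Widget = 1*3 = 3.
Iteration 3: components of {Base,Panel,Widget} -> Seal = 2*4 = 8.
Iteration 4: no further components; recursion stops.
SUM(amt) = 1 + 2 + 1 + 4 + 2 + 2 + 3 + 4 + 8 = 27.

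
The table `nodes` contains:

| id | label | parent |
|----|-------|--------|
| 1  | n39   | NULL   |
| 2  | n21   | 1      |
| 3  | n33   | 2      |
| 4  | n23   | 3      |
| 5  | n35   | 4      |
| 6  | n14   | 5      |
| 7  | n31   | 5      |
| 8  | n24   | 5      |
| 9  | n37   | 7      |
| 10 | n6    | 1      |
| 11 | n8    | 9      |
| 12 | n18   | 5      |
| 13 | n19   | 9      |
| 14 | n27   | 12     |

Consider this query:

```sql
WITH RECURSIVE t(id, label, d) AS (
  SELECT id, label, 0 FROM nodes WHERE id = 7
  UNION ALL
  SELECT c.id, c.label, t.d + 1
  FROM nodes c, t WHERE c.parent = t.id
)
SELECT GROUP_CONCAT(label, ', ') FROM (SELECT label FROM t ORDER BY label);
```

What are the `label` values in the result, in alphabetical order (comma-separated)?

n19, n31, n37, n8

Base: id=7 (n31) at d 0.
Iteration 1: rows with parent in {7} -> n37 (id 9, d 1).
Iteration 2: rows with parent in {9} -> n8 (id 11, d 2), n19 (id 13, d 2).
Iteration 3: no rows with parent in {11,13}; recursion stops.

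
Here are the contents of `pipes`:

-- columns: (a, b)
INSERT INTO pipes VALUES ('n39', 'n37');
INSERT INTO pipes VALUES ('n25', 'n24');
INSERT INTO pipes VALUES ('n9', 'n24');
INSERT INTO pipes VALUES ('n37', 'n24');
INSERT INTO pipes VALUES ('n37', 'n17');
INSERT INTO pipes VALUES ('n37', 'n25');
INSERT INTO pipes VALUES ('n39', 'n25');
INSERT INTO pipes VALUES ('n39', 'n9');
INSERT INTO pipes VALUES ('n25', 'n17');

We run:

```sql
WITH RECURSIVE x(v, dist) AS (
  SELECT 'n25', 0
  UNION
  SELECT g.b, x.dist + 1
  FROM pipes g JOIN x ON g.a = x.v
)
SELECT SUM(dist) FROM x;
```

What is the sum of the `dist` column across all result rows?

Base: (n25, dist=0).
Iteration 1: edges from {n25} -> (n17, dist=1), (n24, dist=1).
Iteration 2: no outgoing edges from {n17,n24}; recursion stops.
SUM(dist) = 0 + 1 + 1 = 2.

2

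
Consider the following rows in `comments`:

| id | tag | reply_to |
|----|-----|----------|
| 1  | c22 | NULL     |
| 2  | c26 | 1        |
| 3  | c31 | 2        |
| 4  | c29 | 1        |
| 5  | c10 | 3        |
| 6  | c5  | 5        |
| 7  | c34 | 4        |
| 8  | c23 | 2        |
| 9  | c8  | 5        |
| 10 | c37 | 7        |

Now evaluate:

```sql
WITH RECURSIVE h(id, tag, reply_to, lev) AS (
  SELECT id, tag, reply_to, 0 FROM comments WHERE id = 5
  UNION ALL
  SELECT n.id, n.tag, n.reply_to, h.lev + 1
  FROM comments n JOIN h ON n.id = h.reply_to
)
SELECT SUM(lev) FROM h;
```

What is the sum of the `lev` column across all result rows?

Base: id=5 (c10), reply_to=3, lev 0.
Iteration 1: join on id=3 -> c31 (id 3, reply_to=2, lev 1).
Iteration 2: join on id=2 -> c26 (id 2, reply_to=1, lev 2).
Iteration 3: join on id=1 -> c22 (id 1, reply_to=NULL, lev 3).
Iteration 4: reply_to is NULL; no match; recursion stops.
SUM(lev) = 0 + 1 + 2 + 3 = 6.

6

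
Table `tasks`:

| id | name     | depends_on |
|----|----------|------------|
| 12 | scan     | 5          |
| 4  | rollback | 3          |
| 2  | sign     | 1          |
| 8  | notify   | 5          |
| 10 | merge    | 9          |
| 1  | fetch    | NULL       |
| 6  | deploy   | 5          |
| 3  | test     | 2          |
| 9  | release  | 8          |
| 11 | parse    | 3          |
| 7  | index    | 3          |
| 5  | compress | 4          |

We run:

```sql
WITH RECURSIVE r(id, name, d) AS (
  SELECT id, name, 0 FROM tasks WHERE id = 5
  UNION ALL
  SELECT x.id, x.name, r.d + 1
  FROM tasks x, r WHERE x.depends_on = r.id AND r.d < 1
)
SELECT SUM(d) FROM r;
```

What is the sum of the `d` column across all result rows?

Base: id=5 (compress) at d 0.
Iteration 1: rows with depends_on in {5} -> deploy (id 6, d 1), notify (id 8, d 1), scan (id 12, d 1).
Iteration 2: d < 1 fails for all current rows; recursion stops.
SUM(d) = 0 + 1 + 1 + 1 = 3.

3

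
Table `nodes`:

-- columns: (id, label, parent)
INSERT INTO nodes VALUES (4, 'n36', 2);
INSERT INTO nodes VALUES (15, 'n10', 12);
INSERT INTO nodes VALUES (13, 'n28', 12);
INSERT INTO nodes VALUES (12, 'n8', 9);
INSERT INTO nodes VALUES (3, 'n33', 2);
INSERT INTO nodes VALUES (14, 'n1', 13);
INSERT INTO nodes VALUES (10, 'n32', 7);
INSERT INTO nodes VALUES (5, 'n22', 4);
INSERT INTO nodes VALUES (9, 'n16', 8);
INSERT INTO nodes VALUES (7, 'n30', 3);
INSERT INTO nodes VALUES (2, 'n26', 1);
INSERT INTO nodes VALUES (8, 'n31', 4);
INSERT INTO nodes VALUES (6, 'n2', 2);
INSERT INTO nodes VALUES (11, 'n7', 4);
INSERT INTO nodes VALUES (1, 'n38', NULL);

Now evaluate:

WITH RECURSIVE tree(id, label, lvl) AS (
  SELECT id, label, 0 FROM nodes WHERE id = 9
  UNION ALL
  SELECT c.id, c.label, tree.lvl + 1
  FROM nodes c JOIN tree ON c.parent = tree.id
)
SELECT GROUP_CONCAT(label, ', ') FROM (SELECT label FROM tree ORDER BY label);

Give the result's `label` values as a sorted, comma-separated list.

n1, n10, n16, n28, n8

Base: id=9 (n16) at lvl 0.
Iteration 1: rows with parent in {9} -> n8 (id 12, lvl 1).
Iteration 2: rows with parent in {12} -> n28 (id 13, lvl 2), n10 (id 15, lvl 2).
Iteration 3: rows with parent in {13,15} -> n1 (id 14, lvl 3).
Iteration 4: no rows with parent in {14}; recursion stops.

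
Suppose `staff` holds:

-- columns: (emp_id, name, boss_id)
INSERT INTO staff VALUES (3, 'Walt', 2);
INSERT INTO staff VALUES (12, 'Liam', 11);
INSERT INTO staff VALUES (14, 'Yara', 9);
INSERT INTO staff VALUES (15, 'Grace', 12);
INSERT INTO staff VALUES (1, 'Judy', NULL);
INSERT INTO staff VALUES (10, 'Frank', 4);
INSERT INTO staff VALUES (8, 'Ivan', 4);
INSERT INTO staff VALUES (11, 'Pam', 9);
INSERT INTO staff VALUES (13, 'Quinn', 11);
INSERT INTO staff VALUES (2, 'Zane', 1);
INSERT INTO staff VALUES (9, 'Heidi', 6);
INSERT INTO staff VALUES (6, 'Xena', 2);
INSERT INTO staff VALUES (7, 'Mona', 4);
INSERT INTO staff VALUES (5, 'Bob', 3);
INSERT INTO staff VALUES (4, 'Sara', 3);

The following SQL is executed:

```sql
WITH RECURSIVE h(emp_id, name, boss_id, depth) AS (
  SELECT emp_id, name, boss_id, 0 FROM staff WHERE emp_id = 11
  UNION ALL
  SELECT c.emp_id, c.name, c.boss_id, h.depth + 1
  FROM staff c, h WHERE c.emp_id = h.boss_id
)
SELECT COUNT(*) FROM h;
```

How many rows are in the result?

5

Base: emp_id=11 (Pam), boss_id=9, depth 0.
Iteration 1: join on emp_id=9 -> Heidi (id 9, boss_id=6, depth 1).
Iteration 2: join on emp_id=6 -> Xena (id 6, boss_id=2, depth 2).
Iteration 3: join on emp_id=2 -> Zane (id 2, boss_id=1, depth 3).
Iteration 4: join on emp_id=1 -> Judy (id 1, boss_id=NULL, depth 4).
Iteration 5: boss_id is NULL; no match; recursion stops.
Total rows emitted: 5.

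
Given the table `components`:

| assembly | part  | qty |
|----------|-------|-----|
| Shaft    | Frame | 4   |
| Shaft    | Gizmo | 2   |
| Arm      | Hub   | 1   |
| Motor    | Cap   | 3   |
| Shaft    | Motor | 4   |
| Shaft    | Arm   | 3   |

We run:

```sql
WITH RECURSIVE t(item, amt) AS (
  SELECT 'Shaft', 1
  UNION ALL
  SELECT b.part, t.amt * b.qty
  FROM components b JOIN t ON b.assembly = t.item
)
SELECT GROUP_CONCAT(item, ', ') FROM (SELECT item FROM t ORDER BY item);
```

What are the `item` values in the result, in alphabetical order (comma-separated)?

Arm, Cap, Frame, Gizmo, Hub, Motor, Shaft

Base: (Shaft, amt=1).
Iteration 1: components of {Shaft} -> Arm = 1*3 = 3, Frame = 1*4 = 4, Gizmo = 1*2 = 2, Motor = 1*4 = 4.
Iteration 2: components of {Arm,Frame,Gizmo,Motor} -> Cap = 4*3 = 12, Hub = 3*1 = 3.
Iteration 3: no further components; recursion stops.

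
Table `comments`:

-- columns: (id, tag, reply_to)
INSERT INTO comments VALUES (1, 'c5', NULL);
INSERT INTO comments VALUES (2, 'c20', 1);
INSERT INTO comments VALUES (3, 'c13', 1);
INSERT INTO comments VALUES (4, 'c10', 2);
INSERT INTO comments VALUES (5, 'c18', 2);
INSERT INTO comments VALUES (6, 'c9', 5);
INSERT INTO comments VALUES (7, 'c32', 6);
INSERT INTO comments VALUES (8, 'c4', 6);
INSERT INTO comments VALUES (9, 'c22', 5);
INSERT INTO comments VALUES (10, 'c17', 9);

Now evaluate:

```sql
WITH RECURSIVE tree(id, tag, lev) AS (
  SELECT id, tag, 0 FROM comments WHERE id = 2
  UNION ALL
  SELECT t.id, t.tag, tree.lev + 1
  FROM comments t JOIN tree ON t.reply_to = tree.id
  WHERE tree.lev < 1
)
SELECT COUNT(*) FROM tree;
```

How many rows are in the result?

3

Base: id=2 (c20) at lev 0.
Iteration 1: rows with reply_to in {2} -> c10 (id 4, lev 1), c18 (id 5, lev 1).
Iteration 2: lev < 1 fails for all current rows; recursion stops.
Total rows emitted: 3.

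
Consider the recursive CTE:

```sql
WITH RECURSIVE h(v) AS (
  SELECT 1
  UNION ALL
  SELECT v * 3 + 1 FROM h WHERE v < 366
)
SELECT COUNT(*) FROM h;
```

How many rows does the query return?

7

Base: v=1.
Iteration 1: 1 < 366 holds -> v = 1 * 3 + 1 = 4.
Iteration 2: 4 < 366 holds -> v = 4 * 3 + 1 = 13.
Iteration 3: 13 < 366 holds -> v = 13 * 3 + 1 = 40.
Iteration 4: 40 < 366 holds -> v = 40 * 3 + 1 = 121.
Iteration 5: 121 < 366 holds -> v = 121 * 3 + 1 = 364.
Iteration 6: 364 < 366 holds -> v = 364 * 3 + 1 = 1093.
Iteration 7: 1093 < 366 fails; recursion stops.
Total rows emitted: 7.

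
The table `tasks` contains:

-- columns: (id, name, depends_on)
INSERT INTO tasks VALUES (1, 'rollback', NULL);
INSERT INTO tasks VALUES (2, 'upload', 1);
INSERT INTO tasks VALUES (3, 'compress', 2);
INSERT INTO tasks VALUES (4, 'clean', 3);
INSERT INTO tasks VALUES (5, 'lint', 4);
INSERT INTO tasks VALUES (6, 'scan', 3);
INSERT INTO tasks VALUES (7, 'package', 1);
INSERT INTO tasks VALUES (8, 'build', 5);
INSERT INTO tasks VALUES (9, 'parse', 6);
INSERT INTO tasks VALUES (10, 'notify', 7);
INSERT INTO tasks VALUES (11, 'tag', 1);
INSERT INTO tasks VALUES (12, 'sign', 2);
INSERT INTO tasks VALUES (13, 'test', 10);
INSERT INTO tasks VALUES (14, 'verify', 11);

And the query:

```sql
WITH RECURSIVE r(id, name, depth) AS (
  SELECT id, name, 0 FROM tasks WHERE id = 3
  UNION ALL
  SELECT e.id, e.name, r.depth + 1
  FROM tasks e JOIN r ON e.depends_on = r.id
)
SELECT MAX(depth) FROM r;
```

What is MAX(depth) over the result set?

3

Base: id=3 (compress) at depth 0.
Iteration 1: rows with depends_on in {3} -> clean (id 4, depth 1), scan (id 6, depth 1).
Iteration 2: rows with depends_on in {4,6} -> lint (id 5, depth 2), parse (id 9, depth 2).
Iteration 3: rows with depends_on in {5,9} -> build (id 8, depth 3).
Iteration 4: no rows with depends_on in {8}; recursion stops.
depth values: 0, 1, 1, 2, 2, 3; the maximum is 3.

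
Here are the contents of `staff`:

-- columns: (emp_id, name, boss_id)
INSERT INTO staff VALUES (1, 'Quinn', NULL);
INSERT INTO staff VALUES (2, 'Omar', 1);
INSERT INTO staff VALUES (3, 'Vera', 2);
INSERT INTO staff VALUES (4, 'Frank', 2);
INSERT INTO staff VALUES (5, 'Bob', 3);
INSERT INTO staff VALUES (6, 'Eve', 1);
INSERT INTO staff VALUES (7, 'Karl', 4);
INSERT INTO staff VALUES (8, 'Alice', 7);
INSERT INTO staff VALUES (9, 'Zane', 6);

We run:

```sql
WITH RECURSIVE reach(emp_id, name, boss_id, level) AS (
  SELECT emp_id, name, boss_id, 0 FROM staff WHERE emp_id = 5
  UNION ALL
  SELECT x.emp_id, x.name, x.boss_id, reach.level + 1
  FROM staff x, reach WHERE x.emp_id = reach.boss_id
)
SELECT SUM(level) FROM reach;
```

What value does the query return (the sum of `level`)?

Base: emp_id=5 (Bob), boss_id=3, level 0.
Iteration 1: join on emp_id=3 -> Vera (id 3, boss_id=2, level 1).
Iteration 2: join on emp_id=2 -> Omar (id 2, boss_id=1, level 2).
Iteration 3: join on emp_id=1 -> Quinn (id 1, boss_id=NULL, level 3).
Iteration 4: boss_id is NULL; no match; recursion stops.
SUM(level) = 0 + 1 + 2 + 3 = 6.

6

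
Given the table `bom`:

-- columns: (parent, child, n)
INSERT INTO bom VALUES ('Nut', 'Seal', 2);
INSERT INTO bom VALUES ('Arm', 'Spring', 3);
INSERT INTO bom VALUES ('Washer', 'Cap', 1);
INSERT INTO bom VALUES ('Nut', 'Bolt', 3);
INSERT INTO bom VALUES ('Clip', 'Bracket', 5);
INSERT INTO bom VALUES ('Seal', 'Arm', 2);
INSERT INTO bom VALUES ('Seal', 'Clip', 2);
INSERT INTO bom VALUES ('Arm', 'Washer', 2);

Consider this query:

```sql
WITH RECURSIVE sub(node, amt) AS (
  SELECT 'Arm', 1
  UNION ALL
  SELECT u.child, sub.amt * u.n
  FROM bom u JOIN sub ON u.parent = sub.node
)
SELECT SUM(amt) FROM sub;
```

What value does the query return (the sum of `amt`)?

Base: (Arm, amt=1).
Iteration 1: components of {Arm} -> Spring = 1*3 = 3, Washer = 1*2 = 2.
Iteration 2: components of {Spring,Washer} -> Cap = 2*1 = 2.
Iteration 3: no further components; recursion stops.
SUM(amt) = 1 + 2 + 3 + 2 = 8.

8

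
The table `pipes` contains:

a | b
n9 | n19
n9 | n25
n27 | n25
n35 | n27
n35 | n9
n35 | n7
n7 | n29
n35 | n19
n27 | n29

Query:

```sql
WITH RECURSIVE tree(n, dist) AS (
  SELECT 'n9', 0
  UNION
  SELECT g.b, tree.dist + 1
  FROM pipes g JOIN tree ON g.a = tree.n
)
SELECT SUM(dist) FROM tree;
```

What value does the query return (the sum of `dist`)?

Base: (n9, dist=0).
Iteration 1: edges from {n9} -> (n19, dist=1), (n25, dist=1).
Iteration 2: no outgoing edges from {n19,n25}; recursion stops.
SUM(dist) = 0 + 1 + 1 = 2.

2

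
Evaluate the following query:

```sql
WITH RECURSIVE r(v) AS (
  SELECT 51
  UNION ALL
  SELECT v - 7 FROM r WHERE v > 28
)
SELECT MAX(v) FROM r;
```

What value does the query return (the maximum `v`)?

51

Base: v=51.
Iteration 1: 51 > 28 holds -> v = 51 - 7 = 44.
Iteration 2: 44 > 28 holds -> v = 44 - 7 = 37.
Iteration 3: 37 > 28 holds -> v = 37 - 7 = 30.
Iteration 4: 30 > 28 holds -> v = 30 - 7 = 23.
Iteration 5: 23 > 28 fails; recursion stops.
v values: 51, 44, 37, 30, 23; the maximum is 51.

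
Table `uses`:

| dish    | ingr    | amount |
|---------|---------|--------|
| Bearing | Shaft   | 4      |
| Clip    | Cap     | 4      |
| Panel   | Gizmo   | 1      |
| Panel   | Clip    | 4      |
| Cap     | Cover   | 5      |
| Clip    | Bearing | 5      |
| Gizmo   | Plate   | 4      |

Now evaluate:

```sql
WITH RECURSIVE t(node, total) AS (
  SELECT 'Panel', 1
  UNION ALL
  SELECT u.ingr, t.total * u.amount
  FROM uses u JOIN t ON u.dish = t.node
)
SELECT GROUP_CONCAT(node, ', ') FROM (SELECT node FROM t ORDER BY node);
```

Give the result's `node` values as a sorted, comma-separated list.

Base: (Panel, total=1).
Iteration 1: components of {Panel} -> Clip = 1*4 = 4, Gizmo = 1*1 = 1.
Iteration 2: components of {Clip,Gizmo} -> Bearing = 4*5 = 20, Cap = 4*4 = 16, Plate = 1*4 = 4.
Iteration 3: components of {Bearing,Cap,Plate} -> Cover = 16*5 = 80, Shaft = 20*4 = 80.
Iteration 4: no further components; recursion stops.

Bearing, Cap, Clip, Cover, Gizmo, Panel, Plate, Shaft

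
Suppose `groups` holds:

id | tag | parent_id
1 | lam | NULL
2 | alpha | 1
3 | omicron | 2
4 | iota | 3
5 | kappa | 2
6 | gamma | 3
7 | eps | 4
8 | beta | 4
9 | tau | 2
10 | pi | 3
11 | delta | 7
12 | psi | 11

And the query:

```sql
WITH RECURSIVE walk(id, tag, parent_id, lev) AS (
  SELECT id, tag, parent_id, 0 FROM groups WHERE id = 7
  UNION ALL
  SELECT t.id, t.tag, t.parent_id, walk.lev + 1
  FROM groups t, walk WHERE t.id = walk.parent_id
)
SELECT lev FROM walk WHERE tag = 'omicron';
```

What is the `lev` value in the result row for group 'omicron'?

2

Base: id=7 (eps), parent_id=4, lev 0.
Iteration 1: join on id=4 -> iota (id 4, parent_id=3, lev 1).
Iteration 2: join on id=3 -> omicron (id 3, parent_id=2, lev 2).
Iteration 3: join on id=2 -> alpha (id 2, parent_id=1, lev 3).
Iteration 4: join on id=1 -> lam (id 1, parent_id=NULL, lev 4).
Iteration 5: parent_id is NULL; no match; recursion stops.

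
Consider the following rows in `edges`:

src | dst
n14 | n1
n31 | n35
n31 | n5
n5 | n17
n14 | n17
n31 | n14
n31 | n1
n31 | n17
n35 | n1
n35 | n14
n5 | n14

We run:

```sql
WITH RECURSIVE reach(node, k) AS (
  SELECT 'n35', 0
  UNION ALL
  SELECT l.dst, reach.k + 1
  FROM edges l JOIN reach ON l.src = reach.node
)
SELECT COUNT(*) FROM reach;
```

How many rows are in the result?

Base: (n35, k=0).
Iteration 1: edges from {n35} -> (n1, k=1), (n14, k=1).
Iteration 2: edges from {n1,n14} -> (n1, k=2), (n17, k=2).
Iteration 3: no outgoing edges from {n1,n17}; recursion stops.
Total rows emitted: 5.

5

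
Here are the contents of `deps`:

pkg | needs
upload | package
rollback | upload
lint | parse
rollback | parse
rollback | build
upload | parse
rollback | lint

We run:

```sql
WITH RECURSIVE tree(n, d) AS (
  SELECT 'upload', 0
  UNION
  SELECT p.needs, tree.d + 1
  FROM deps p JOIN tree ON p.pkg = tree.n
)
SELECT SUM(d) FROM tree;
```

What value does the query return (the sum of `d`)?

Base: (upload, d=0).
Iteration 1: edges from {upload} -> (package, d=1), (parse, d=1).
Iteration 2: no outgoing edges from {package,parse}; recursion stops.
SUM(d) = 0 + 1 + 1 = 2.

2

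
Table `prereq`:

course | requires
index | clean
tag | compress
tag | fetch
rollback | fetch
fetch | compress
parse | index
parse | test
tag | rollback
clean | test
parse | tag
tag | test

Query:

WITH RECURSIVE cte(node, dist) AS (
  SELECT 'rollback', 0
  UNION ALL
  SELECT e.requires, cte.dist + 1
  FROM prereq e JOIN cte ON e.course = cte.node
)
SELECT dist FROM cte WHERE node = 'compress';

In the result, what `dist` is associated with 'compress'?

2

Base: (rollback, dist=0).
Iteration 1: edges from {rollback} -> (fetch, dist=1).
Iteration 2: edges from {fetch} -> (compress, dist=2).
Iteration 3: no outgoing edges from {compress}; recursion stops.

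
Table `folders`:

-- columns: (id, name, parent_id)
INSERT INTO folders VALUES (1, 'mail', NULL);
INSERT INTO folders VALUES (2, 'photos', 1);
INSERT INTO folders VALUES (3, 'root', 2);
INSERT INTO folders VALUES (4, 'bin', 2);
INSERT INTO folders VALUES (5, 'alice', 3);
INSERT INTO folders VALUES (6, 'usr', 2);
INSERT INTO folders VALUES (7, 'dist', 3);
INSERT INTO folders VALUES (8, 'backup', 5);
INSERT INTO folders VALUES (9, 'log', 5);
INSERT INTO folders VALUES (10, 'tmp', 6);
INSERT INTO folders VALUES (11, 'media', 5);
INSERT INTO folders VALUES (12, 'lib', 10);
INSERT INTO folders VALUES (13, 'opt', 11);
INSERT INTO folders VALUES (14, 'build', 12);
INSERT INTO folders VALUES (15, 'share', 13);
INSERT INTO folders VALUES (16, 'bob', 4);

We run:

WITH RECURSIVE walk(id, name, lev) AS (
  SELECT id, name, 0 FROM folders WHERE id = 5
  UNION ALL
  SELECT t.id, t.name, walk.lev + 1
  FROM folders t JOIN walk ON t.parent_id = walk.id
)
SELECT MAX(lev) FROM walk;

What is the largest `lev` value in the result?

3

Base: id=5 (alice) at lev 0.
Iteration 1: rows with parent_id in {5} -> backup (id 8, lev 1), log (id 9, lev 1), media (id 11, lev 1).
Iteration 2: rows with parent_id in {8,9,11} -> opt (id 13, lev 2).
Iteration 3: rows with parent_id in {13} -> share (id 15, lev 3).
Iteration 4: no rows with parent_id in {15}; recursion stops.
lev values: 0, 1, 1, 1, 2, 3; the maximum is 3.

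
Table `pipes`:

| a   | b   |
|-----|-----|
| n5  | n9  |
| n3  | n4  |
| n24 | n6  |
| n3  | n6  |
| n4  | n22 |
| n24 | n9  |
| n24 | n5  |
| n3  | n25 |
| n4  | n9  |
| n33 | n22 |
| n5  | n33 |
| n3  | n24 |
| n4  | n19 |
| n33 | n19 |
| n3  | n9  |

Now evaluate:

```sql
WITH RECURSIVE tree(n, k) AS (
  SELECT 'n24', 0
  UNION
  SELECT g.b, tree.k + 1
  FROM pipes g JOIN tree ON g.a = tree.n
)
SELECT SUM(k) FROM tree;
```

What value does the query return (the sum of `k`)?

Base: (n24, k=0).
Iteration 1: edges from {n24} -> (n5, k=1), (n6, k=1), (n9, k=1).
Iteration 2: edges from {n5,n6,n9} -> (n33, k=2), (n9, k=2).
Iteration 3: edges from {n33,n9} -> (n19, k=3), (n22, k=3).
Iteration 4: no outgoing edges from {n19,n22}; recursion stops.
SUM(k) = 0 + 1 + 1 + 1 + 2 + 2 + 3 + 3 = 13.

13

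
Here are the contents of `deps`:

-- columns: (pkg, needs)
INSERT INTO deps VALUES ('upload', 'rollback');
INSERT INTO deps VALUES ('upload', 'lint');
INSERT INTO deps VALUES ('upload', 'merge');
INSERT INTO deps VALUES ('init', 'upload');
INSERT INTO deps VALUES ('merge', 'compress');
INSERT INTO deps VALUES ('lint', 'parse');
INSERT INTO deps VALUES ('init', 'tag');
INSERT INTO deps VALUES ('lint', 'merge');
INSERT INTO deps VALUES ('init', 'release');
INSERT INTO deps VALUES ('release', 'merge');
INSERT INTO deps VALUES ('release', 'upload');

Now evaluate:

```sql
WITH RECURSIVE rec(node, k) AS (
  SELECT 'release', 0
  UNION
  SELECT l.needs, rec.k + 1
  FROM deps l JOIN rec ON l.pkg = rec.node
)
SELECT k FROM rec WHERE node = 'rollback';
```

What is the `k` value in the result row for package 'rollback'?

Base: (release, k=0).
Iteration 1: edges from {release} -> (merge, k=1), (upload, k=1).
Iteration 2: edges from {merge,upload} -> (compress, k=2), (lint, k=2), (merge, k=2), (rollback, k=2).
Iteration 3: edges from {compress,lint,merge,rollback} -> (compress, k=3), (merge, k=3), (parse, k=3).
Iteration 4: edges from {compress,merge,parse} -> (compress, k=4).
Iteration 5: no outgoing edges from {compress}; recursion stops.

2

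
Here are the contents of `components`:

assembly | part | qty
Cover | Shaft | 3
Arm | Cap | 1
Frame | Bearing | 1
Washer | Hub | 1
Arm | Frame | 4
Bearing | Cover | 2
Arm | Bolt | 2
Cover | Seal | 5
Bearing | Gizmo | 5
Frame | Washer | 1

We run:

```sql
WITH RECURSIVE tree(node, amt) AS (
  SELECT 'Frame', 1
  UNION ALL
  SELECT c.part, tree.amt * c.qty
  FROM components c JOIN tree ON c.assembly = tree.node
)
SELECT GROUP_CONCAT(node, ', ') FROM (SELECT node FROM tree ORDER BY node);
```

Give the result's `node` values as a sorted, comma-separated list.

Bearing, Cover, Frame, Gizmo, Hub, Seal, Shaft, Washer

Base: (Frame, amt=1).
Iteration 1: components of {Frame} -> Bearing = 1*1 = 1, Washer = 1*1 = 1.
Iteration 2: components of {Bearing,Washer} -> Cover = 1*2 = 2, Gizmo = 1*5 = 5, Hub = 1*1 = 1.
Iteration 3: components of {Cover,Gizmo,Hub} -> Seal = 2*5 = 10, Shaft = 2*3 = 6.
Iteration 4: no further components; recursion stops.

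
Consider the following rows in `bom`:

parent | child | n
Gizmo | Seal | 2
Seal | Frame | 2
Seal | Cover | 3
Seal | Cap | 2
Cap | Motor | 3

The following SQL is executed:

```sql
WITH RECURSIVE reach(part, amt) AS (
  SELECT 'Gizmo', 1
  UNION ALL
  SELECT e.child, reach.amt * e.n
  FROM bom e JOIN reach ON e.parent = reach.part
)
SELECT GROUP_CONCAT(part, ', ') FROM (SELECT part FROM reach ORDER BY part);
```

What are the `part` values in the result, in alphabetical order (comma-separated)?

Cap, Cover, Frame, Gizmo, Motor, Seal

Base: (Gizmo, amt=1).
Iteration 1: components of {Gizmo} -> Seal = 1*2 = 2.
Iteration 2: components of {Seal} -> Cap = 2*2 = 4, Cover = 2*3 = 6, Frame = 2*2 = 4.
Iteration 3: components of {Cap,Cover,Frame} -> Motor = 4*3 = 12.
Iteration 4: no further components; recursion stops.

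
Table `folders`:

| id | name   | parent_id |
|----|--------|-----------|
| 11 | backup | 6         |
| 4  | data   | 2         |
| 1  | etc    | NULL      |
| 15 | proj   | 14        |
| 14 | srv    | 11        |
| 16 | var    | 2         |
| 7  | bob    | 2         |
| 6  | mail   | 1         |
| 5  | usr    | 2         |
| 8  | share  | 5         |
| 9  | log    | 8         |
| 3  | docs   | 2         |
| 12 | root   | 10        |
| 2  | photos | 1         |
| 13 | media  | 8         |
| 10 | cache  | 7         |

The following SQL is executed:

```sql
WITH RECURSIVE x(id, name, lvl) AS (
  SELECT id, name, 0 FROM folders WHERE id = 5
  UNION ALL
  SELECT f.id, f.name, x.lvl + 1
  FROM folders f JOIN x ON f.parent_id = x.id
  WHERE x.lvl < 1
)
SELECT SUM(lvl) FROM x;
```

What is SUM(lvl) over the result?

1

Base: id=5 (usr) at lvl 0.
Iteration 1: rows with parent_id in {5} -> share (id 8, lvl 1).
Iteration 2: lvl < 1 fails for all current rows; recursion stops.
SUM(lvl) = 0 + 1 = 1.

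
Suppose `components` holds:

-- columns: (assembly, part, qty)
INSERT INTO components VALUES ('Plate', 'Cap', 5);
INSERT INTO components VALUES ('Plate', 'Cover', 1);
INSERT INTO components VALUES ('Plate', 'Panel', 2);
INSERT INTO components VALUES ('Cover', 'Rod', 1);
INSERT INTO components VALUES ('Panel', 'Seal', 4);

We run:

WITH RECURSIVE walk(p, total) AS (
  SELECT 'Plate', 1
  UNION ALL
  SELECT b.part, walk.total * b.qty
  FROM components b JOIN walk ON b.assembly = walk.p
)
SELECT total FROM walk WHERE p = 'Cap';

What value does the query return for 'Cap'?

Base: (Plate, total=1).
Iteration 1: components of {Plate} -> Cap = 1*5 = 5, Cover = 1*1 = 1, Panel = 1*2 = 2.
Iteration 2: components of {Cap,Cover,Panel} -> Rod = 1*1 = 1, Seal = 2*4 = 8.
Iteration 3: no further components; recursion stops.

5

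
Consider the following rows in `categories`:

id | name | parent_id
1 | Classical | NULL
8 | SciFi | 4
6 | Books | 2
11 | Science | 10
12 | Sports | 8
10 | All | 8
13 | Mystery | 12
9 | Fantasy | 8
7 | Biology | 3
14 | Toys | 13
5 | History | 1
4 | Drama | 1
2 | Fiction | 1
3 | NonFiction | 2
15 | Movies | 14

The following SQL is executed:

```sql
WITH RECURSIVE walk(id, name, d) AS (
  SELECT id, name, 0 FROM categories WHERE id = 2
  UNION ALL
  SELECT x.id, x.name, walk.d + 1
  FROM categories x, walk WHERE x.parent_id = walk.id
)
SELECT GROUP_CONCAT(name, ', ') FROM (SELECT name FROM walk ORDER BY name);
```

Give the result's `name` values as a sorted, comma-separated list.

Base: id=2 (Fiction) at d 0.
Iteration 1: rows with parent_id in {2} -> NonFiction (id 3, d 1), Books (id 6, d 1).
Iteration 2: rows with parent_id in {3,6} -> Biology (id 7, d 2).
Iteration 3: no rows with parent_id in {7}; recursion stops.

Biology, Books, Fiction, NonFiction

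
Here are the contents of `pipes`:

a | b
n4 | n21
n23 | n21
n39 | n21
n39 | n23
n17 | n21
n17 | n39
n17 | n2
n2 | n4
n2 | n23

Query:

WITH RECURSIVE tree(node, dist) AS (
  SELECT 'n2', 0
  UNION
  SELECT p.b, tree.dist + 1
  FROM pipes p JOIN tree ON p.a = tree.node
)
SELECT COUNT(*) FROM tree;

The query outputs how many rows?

4

Base: (n2, dist=0).
Iteration 1: edges from {n2} -> (n23, dist=1), (n4, dist=1).
Iteration 2: edges from {n23,n4} -> (n21, dist=2). [UNION drops 1 duplicate row(s)]
Iteration 3: no outgoing edges from {n21}; recursion stops.
Total rows emitted: 4.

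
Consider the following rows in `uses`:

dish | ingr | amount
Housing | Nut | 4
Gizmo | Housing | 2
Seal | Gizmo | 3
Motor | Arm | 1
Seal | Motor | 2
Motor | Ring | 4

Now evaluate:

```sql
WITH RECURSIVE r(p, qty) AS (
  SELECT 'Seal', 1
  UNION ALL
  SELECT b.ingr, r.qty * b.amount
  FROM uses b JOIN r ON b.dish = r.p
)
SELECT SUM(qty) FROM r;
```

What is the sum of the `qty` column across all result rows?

46

Base: (Seal, qty=1).
Iteration 1: components of {Seal} -> Gizmo = 1*3 = 3, Motor = 1*2 = 2.
Iteration 2: components of {Gizmo,Motor} -> Arm = 2*1 = 2, Housing = 3*2 = 6, Ring = 2*4 = 8.
Iteration 3: components of {Arm,Housing,Ring} -> Nut = 6*4 = 24.
Iteration 4: no further components; recursion stops.
SUM(qty) = 1 + 3 + 2 + 6 + 2 + 8 + 24 = 46.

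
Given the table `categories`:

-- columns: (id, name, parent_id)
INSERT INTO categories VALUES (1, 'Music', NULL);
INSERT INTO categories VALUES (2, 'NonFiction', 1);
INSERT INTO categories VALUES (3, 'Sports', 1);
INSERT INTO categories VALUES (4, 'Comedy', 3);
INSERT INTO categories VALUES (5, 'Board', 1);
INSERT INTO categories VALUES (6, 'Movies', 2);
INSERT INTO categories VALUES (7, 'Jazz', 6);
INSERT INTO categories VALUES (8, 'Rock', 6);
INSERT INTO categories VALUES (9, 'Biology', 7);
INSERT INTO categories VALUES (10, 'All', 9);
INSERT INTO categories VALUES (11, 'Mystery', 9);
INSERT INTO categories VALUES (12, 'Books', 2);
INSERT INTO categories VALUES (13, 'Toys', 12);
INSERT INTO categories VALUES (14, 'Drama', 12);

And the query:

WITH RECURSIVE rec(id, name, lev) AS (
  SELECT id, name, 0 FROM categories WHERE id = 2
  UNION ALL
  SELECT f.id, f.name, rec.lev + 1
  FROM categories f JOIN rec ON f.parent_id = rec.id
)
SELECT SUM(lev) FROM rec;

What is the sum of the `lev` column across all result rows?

21

Base: id=2 (NonFiction) at lev 0.
Iteration 1: rows with parent_id in {2} -> Movies (id 6, lev 1), Books (id 12, lev 1).
Iteration 2: rows with parent_id in {6,12} -> Jazz (id 7, lev 2), Rock (id 8, lev 2), Toys (id 13, lev 2), Drama (id 14, lev 2).
Iteration 3: rows with parent_id in {7,8,13,14} -> Biology (id 9, lev 3).
Iteration 4: rows with parent_id in {9} -> All (id 10, lev 4), Mystery (id 11, lev 4).
Iteration 5: no rows with parent_id in {10,11}; recursion stops.
SUM(lev) = 0 + 1 + 1 + 2 + 2 + 2 + 2 + 3 + 4 + 4 = 21.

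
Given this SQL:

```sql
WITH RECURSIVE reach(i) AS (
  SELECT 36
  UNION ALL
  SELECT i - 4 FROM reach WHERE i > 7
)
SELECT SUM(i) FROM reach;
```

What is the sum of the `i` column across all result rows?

Base: i=36.
Iteration 1: 36 > 7 holds -> i = 36 - 4 = 32.
Iteration 2: 32 > 7 holds -> i = 32 - 4 = 28.
Iteration 3: 28 > 7 holds -> i = 28 - 4 = 24.
Iteration 4: 24 > 7 holds -> i = 24 - 4 = 20.
Iteration 5: 20 > 7 holds -> i = 20 - 4 = 16.
Iteration 6: 16 > 7 holds -> i = 16 - 4 = 12.
Iteration 7: 12 > 7 holds -> i = 12 - 4 = 8.
Iteration 8: 8 > 7 holds -> i = 8 - 4 = 4.
Iteration 9: 4 > 7 fails; recursion stops.
SUM(i) = 36 + 32 + 28 + 24 + 20 + 16 + 12 + 8 + 4 = 180.

180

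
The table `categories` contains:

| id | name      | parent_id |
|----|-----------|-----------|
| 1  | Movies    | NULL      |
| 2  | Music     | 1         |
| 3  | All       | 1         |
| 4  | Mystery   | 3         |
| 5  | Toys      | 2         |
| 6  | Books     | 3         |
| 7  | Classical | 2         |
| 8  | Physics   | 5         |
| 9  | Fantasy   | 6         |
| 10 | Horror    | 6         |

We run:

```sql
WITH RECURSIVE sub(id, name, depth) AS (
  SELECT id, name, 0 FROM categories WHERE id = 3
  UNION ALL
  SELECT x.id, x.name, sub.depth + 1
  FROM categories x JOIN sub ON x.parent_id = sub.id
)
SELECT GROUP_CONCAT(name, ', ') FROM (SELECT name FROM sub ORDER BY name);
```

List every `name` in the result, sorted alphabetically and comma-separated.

Base: id=3 (All) at depth 0.
Iteration 1: rows with parent_id in {3} -> Mystery (id 4, depth 1), Books (id 6, depth 1).
Iteration 2: rows with parent_id in {4,6} -> Fantasy (id 9, depth 2), Horror (id 10, depth 2).
Iteration 3: no rows with parent_id in {9,10}; recursion stops.

All, Books, Fantasy, Horror, Mystery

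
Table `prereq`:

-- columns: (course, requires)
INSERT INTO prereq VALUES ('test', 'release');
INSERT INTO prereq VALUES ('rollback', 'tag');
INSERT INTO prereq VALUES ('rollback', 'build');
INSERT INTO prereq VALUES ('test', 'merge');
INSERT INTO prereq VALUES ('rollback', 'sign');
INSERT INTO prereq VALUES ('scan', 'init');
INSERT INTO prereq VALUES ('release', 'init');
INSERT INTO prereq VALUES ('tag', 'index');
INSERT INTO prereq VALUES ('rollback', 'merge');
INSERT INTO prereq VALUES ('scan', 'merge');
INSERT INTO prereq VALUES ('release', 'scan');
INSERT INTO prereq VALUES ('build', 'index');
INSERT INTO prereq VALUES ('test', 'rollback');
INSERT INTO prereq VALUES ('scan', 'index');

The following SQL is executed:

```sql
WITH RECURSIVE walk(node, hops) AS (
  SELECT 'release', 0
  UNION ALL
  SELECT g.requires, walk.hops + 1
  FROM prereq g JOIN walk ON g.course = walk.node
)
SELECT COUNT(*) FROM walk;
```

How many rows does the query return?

Base: (release, hops=0).
Iteration 1: edges from {release} -> (init, hops=1), (scan, hops=1).
Iteration 2: edges from {init,scan} -> (index, hops=2), (init, hops=2), (merge, hops=2).
Iteration 3: no outgoing edges from {index,init,merge}; recursion stops.
Total rows emitted: 6.

6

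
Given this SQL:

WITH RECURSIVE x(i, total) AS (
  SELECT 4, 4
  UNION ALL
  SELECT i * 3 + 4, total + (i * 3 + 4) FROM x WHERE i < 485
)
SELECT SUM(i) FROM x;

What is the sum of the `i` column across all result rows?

Base: i=4, total=4.
Iteration 1: 4 < 485 holds -> i = 4 * 3 + 4 = 16, total = 4 + 16 = 20.
Iteration 2: 16 < 485 holds -> i = 16 * 3 + 4 = 52, total = 20 + 52 = 72.
Iteration 3: 52 < 485 holds -> i = 52 * 3 + 4 = 160, total = 72 + 160 = 232.
Iteration 4: 160 < 485 holds -> i = 160 * 3 + 4 = 484, total = 232 + 484 = 716.
Iteration 5: 484 < 485 holds -> i = 484 * 3 + 4 = 1456, total = 716 + 1456 = 2172.
Iteration 6: 1456 < 485 fails; recursion stops.
SUM(i) = 4 + 16 + 52 + 160 + 484 + 1456 = 2172.

2172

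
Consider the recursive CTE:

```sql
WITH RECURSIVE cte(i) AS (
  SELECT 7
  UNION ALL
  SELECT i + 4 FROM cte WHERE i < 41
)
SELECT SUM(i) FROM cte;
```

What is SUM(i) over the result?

Base: i=7.
Iteration 1: 7 < 41 holds -> i = 7 + 4 = 11.
Iteration 2: 11 < 41 holds -> i = 11 + 4 = 15.
Iteration 3: 15 < 41 holds -> i = 15 + 4 = 19.
Iteration 4: 19 < 41 holds -> i = 19 + 4 = 23.
Iteration 5: 23 < 41 holds -> i = 23 + 4 = 27.
Iteration 6: 27 < 41 holds -> i = 27 + 4 = 31.
Iteration 7: 31 < 41 holds -> i = 31 + 4 = 35.
Iteration 8: 35 < 41 holds -> i = 35 + 4 = 39.
Iteration 9: 39 < 41 holds -> i = 39 + 4 = 43.
Iteration 10: 43 < 41 fails; recursion stops.
SUM(i) = 7 + 11 + 15 + 19 + 23 + 27 + 31 + 35 + 39 + 43 = 250.

250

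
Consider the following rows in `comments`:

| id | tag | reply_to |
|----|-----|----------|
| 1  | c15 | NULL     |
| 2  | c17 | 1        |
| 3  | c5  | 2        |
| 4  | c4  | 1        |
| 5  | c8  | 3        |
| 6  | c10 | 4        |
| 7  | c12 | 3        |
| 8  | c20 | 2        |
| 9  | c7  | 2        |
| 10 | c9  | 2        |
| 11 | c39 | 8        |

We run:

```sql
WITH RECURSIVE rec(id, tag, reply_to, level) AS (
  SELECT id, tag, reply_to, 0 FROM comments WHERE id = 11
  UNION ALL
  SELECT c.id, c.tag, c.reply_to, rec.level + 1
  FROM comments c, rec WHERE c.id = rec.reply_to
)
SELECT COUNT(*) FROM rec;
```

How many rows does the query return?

4

Base: id=11 (c39), reply_to=8, level 0.
Iteration 1: join on id=8 -> c20 (id 8, reply_to=2, level 1).
Iteration 2: join on id=2 -> c17 (id 2, reply_to=1, level 2).
Iteration 3: join on id=1 -> c15 (id 1, reply_to=NULL, level 3).
Iteration 4: reply_to is NULL; no match; recursion stops.
Total rows emitted: 4.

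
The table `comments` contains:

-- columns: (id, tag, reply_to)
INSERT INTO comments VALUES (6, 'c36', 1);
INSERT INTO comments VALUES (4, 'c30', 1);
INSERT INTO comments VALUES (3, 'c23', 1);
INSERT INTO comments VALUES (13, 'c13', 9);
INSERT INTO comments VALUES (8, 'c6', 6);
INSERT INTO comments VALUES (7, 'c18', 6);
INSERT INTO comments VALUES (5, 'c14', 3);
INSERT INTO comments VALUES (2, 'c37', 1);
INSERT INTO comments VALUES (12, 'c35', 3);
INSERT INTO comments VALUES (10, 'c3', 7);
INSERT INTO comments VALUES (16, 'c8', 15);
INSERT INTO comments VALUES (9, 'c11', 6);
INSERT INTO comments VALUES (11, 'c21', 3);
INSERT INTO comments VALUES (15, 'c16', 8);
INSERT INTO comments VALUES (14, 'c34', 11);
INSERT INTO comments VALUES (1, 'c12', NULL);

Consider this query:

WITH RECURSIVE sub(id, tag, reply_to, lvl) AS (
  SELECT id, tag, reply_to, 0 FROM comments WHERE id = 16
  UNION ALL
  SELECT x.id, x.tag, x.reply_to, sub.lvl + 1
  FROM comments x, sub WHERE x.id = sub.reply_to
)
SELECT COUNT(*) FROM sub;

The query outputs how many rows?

5

Base: id=16 (c8), reply_to=15, lvl 0.
Iteration 1: join on id=15 -> c16 (id 15, reply_to=8, lvl 1).
Iteration 2: join on id=8 -> c6 (id 8, reply_to=6, lvl 2).
Iteration 3: join on id=6 -> c36 (id 6, reply_to=1, lvl 3).
Iteration 4: join on id=1 -> c12 (id 1, reply_to=NULL, lvl 4).
Iteration 5: reply_to is NULL; no match; recursion stops.
Total rows emitted: 5.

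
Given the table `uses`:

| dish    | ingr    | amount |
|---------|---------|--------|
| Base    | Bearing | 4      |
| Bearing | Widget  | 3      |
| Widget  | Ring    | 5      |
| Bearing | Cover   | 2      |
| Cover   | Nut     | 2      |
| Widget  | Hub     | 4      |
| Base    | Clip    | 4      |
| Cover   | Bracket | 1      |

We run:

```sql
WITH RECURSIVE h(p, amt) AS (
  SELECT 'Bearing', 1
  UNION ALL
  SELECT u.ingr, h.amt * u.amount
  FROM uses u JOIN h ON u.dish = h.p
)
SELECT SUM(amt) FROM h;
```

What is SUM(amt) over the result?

39

Base: (Bearing, amt=1).
Iteration 1: components of {Bearing} -> Cover = 1*2 = 2, Widget = 1*3 = 3.
Iteration 2: components of {Cover,Widget} -> Bracket = 2*1 = 2, Hub = 3*4 = 12, Nut = 2*2 = 4, Ring = 3*5 = 15.
Iteration 3: no further components; recursion stops.
SUM(amt) = 1 + 3 + 2 + 15 + 12 + 4 + 2 = 39.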